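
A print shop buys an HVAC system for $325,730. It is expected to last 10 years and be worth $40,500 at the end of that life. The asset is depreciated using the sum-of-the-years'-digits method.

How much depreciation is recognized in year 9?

Depreciable base = $325,730 − $40,500 = $285,230.
Sum of the years' digits = 10+9+8+7+6+5+4+3+2+1 = 55.
Year 1: $285,230 × 10/55 = $51,860. Book value $273,870.
Year 2: $285,230 × 9/55 = $46,674. Book value $227,196.
Year 3: $285,230 × 8/55 = $41,488. Book value $185,708.
Year 4: $285,230 × 7/55 = $36,302. Book value $149,406.
Year 5: $285,230 × 6/55 = $31,116. Book value $118,290.
Year 6: $285,230 × 5/55 = $25,930. Book value $92,360.
Year 7: $285,230 × 4/55 = $20,744. Book value $71,616.
Year 8: $285,230 × 3/55 = $15,558. Book value $56,058.
Year 9: $285,230 × 2/55 = $10,372. Book value $45,686.

$10,372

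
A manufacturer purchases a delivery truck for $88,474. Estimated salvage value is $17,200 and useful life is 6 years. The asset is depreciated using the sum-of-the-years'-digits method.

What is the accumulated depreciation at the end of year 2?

Depreciable base = $88,474 − $17,200 = $71,274.
Sum of the years' digits = 6+5+4+3+2+1 = 21.
Year 1: $71,274 × 6/21 = $20,364. Book value $68,110.
Year 2: $71,274 × 5/21 = $16,970. Book value $51,140.
Accumulated through year 2 = $88,474 − $51,140 = $37,334.

$37,334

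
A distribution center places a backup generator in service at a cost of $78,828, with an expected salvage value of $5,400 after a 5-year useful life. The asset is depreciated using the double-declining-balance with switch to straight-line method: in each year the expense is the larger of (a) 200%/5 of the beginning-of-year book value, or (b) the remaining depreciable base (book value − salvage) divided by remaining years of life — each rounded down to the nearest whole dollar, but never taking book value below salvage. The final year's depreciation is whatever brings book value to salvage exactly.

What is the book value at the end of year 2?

Depreciable base = $78,828 − $5,400 = $73,428.
Year 1: DB = ⌊$78,828 × 200%/5⌋ = $31,531; SL = ⌊$73,428/5⌋ = $14,685 → take DB $31,531. Book value $47,297.
Year 2: DB = ⌊$47,297 × 200%/5⌋ = $18,918; SL = ⌊$41,897/4⌋ = $10,474 → take DB $18,918. Book value $28,379.

$28,379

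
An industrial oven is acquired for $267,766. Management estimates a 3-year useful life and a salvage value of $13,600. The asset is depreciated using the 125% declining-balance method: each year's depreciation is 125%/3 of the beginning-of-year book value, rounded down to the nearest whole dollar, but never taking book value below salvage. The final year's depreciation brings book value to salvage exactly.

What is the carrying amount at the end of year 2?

Depreciable base = $267,766 − $13,600 = $254,166.
Year 1: ⌊$267,766 × 125%/3⌋ = $111,569. Book value $156,197.
Year 2: ⌊$156,197 × 125%/3⌋ = $65,082. Book value $91,115.

$91,115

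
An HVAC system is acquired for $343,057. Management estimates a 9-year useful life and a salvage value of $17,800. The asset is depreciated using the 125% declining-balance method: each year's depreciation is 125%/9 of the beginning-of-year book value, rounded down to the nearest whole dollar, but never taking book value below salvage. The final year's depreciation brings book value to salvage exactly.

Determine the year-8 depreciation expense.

Depreciable base = $343,057 − $17,800 = $325,257.
Year 1: ⌊$343,057 × 125%/9⌋ = $47,646. Book value $295,411.
Year 2: ⌊$295,411 × 125%/9⌋ = $41,029. Book value $254,382.
Year 3: ⌊$254,382 × 125%/9⌋ = $35,330. Book value $219,052.
Year 4: ⌊$219,052 × 125%/9⌋ = $30,423. Book value $188,629.
Year 5: ⌊$188,629 × 125%/9⌋ = $26,198. Book value $162,431.
Year 6: ⌊$162,431 × 125%/9⌋ = $22,559. Book value $139,872.
Year 7: ⌊$139,872 × 125%/9⌋ = $19,426. Book value $120,446.
Year 8: ⌊$120,446 × 125%/9⌋ = $16,728. Book value $103,718.

$16,728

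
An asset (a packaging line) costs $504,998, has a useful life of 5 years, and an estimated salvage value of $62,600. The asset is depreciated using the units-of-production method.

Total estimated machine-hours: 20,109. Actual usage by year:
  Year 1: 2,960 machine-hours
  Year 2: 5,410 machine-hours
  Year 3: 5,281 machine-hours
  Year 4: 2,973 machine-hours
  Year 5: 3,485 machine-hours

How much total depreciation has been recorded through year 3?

$300,322

Depreciable base = $504,998 − $62,600 = $442,398.
Rate = $442,398 / 20,109 machine-hours = $22 per machine-hour.
Year 1: 2,960 × $22 = $65,120. Book value $439,878.
Year 2: 5,410 × $22 = $119,020. Book value $320,858.
Year 3: 5,281 × $22 = $116,182. Book value $204,676.
Accumulated through year 3 = $504,998 − $204,676 = $300,322.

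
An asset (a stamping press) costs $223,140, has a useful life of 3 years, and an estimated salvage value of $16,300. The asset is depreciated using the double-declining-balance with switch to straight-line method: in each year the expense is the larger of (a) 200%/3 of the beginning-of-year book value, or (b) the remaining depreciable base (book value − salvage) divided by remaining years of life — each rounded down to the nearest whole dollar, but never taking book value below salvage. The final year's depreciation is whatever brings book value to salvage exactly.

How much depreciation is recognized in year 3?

$8,494

Depreciable base = $223,140 − $16,300 = $206,840.
Year 1: DB = ⌊$223,140 × 200%/3⌋ = $148,760; SL = ⌊$206,840/3⌋ = $68,946 → take DB $148,760. Book value $74,380.
Year 2: DB = ⌊$74,380 × 200%/3⌋ = $49,586; SL = ⌊$58,080/2⌋ = $29,040 → take DB $49,586. Book value $24,794.
Year 3 (final): $24,794 − $16,300 = $8,494. Book value $16,300.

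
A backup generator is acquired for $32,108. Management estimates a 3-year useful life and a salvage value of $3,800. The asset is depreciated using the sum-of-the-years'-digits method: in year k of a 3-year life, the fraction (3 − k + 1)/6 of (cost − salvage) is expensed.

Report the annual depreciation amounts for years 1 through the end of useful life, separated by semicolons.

$14,154; $9,436; $4,718

Depreciable base = $32,108 − $3,800 = $28,308.
Sum of the years' digits = 3+2+1 = 6.
Year 1: $28,308 × 3/6 = $14,154. Book value $17,954.
Year 2: $28,308 × 2/6 = $9,436. Book value $8,518.
Year 3: $28,308 × 1/6 = $4,718. Book value $3,800.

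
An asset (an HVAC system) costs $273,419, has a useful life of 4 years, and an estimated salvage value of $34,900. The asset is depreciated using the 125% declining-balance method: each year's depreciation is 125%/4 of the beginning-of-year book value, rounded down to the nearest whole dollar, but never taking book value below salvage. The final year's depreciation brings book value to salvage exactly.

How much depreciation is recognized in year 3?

$40,385

Depreciable base = $273,419 − $34,900 = $238,519.
Year 1: ⌊$273,419 × 125%/4⌋ = $85,443. Book value $187,976.
Year 2: ⌊$187,976 × 125%/4⌋ = $58,742. Book value $129,234.
Year 3: ⌊$129,234 × 125%/4⌋ = $40,385. Book value $88,849.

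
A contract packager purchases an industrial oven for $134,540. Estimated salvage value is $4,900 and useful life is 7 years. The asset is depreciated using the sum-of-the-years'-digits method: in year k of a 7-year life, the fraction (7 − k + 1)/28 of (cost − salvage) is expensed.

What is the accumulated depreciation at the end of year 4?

$101,860

Depreciable base = $134,540 − $4,900 = $129,640.
Sum of the years' digits = 7+6+5+4+3+2+1 = 28.
Year 1: $129,640 × 7/28 = $32,410. Book value $102,130.
Year 2: $129,640 × 6/28 = $27,780. Book value $74,350.
Year 3: $129,640 × 5/28 = $23,150. Book value $51,200.
Year 4: $129,640 × 4/28 = $18,520. Book value $32,680.
Accumulated through year 4 = $134,540 − $32,680 = $101,860.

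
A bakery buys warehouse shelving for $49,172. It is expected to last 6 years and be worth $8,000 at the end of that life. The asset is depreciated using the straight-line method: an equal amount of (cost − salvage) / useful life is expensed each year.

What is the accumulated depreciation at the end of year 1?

$6,862

Depreciable base = $49,172 − $8,000 = $41,172.
Annual expense = $41,172 / 6 = $6,862.
End of year 1: book value $42,310.
Accumulated through year 1 = $49,172 − $42,310 = $6,862.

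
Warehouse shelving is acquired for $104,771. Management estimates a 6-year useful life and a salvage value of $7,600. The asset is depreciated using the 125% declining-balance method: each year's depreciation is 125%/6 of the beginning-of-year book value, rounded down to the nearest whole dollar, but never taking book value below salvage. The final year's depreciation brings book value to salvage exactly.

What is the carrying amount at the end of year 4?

Depreciable base = $104,771 − $7,600 = $97,171.
Year 1: ⌊$104,771 × 125%/6⌋ = $21,827. Book value $82,944.
Year 2: ⌊$82,944 × 125%/6⌋ = $17,280. Book value $65,664.
Year 3: ⌊$65,664 × 125%/6⌋ = $13,680. Book value $51,984.
Year 4: ⌊$51,984 × 125%/6⌋ = $10,830. Book value $41,154.

$41,154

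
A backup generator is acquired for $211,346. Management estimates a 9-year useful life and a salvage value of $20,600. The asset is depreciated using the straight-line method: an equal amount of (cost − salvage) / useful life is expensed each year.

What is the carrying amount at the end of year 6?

Depreciable base = $211,346 − $20,600 = $190,746.
Annual expense = $190,746 / 9 = $21,194.
End of year 1: book value $190,152.
End of year 2: book value $168,958.
End of year 3: book value $147,764.
End of year 4: book value $126,570.
End of year 5: book value $105,376.
End of year 6: book value $84,182.

$84,182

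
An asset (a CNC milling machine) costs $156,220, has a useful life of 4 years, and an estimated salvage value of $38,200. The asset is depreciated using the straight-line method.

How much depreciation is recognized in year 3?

$29,505

Depreciable base = $156,220 − $38,200 = $118,020.
Annual expense = $118,020 / 4 = $29,505.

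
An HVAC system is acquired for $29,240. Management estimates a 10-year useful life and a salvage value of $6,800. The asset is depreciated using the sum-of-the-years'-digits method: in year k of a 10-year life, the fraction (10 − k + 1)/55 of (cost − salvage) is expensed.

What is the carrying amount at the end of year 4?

$15,368

Depreciable base = $29,240 − $6,800 = $22,440.
Sum of the years' digits = 10+9+8+7+6+5+4+3+2+1 = 55.
Year 1: $22,440 × 10/55 = $4,080. Book value $25,160.
Year 2: $22,440 × 9/55 = $3,672. Book value $21,488.
Year 3: $22,440 × 8/55 = $3,264. Book value $18,224.
Year 4: $22,440 × 7/55 = $2,856. Book value $15,368.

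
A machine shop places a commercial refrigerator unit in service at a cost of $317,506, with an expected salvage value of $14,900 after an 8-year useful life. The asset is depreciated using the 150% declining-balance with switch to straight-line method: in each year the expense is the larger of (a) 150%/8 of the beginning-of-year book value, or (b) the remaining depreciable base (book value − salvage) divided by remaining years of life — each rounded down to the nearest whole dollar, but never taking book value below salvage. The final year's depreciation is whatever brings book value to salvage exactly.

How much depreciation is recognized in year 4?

$31,932

Depreciable base = $317,506 − $14,900 = $302,606.
Year 1: DB = ⌊$317,506 × 150%/8⌋ = $59,532; SL = ⌊$302,606/8⌋ = $37,825 → take DB $59,532. Book value $257,974.
Year 2: DB = ⌊$257,974 × 150%/8⌋ = $48,370; SL = ⌊$243,074/7⌋ = $34,724 → take DB $48,370. Book value $209,604.
Year 3: DB = ⌊$209,604 × 150%/8⌋ = $39,300; SL = ⌊$194,704/6⌋ = $32,450 → take DB $39,300. Book value $170,304.
Year 4: DB = ⌊$170,304 × 150%/8⌋ = $31,932; SL = ⌊$155,404/5⌋ = $31,080 → take DB $31,932. Book value $138,372.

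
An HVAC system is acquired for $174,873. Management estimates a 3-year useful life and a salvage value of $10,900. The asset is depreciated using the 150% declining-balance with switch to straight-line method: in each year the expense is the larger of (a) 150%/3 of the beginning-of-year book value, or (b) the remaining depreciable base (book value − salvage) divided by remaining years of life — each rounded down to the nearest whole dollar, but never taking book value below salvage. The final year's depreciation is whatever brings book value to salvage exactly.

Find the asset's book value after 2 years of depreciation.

Depreciable base = $174,873 − $10,900 = $163,973.
Year 1: DB = ⌊$174,873 × 150%/3⌋ = $87,436; SL = ⌊$163,973/3⌋ = $54,657 → take DB $87,436. Book value $87,437.
Year 2: DB = ⌊$87,437 × 150%/3⌋ = $43,718; SL = ⌊$76,537/2⌋ = $38,268 → take DB $43,718. Book value $43,719.

$43,719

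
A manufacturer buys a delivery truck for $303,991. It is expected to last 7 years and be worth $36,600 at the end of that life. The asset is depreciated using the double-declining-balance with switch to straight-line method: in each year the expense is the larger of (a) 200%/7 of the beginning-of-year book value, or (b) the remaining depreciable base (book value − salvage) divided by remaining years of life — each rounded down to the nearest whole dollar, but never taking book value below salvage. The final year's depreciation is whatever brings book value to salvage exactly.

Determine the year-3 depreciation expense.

$44,313

Depreciable base = $303,991 − $36,600 = $267,391.
Year 1: DB = ⌊$303,991 × 200%/7⌋ = $86,854; SL = ⌊$267,391/7⌋ = $38,198 → take DB $86,854. Book value $217,137.
Year 2: DB = ⌊$217,137 × 200%/7⌋ = $62,039; SL = ⌊$180,537/6⌋ = $30,089 → take DB $62,039. Book value $155,098.
Year 3: DB = ⌊$155,098 × 200%/7⌋ = $44,313; SL = ⌊$118,498/5⌋ = $23,699 → take DB $44,313. Book value $110,785.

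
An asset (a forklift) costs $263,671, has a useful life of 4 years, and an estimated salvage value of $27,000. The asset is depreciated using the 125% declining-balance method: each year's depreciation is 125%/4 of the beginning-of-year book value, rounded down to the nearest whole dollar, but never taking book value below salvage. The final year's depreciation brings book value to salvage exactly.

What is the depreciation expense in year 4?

Depreciable base = $263,671 − $27,000 = $236,671.
Year 1: ⌊$263,671 × 125%/4⌋ = $82,397. Book value $181,274.
Year 2: ⌊$181,274 × 125%/4⌋ = $56,648. Book value $124,626.
Year 3: ⌊$124,626 × 125%/4⌋ = $38,945. Book value $85,681.
Year 4 (final): $85,681 − $27,000 = $58,681. Book value $27,000.

$58,681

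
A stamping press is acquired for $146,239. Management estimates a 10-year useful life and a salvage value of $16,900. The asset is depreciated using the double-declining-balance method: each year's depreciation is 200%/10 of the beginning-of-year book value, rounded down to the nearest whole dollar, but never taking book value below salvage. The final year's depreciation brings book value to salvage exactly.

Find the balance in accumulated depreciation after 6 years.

Depreciable base = $146,239 − $16,900 = $129,339.
Year 1: ⌊$146,239 × 200%/10⌋ = $29,247. Book value $116,992.
Year 2: ⌊$116,992 × 200%/10⌋ = $23,398. Book value $93,594.
Year 3: ⌊$93,594 × 200%/10⌋ = $18,718. Book value $74,876.
Year 4: ⌊$74,876 × 200%/10⌋ = $14,975. Book value $59,901.
Year 5: ⌊$59,901 × 200%/10⌋ = $11,980. Book value $47,921.
Year 6: ⌊$47,921 × 200%/10⌋ = $9,584. Book value $38,337.
Accumulated through year 6 = $146,239 − $38,337 = $107,902.

$107,902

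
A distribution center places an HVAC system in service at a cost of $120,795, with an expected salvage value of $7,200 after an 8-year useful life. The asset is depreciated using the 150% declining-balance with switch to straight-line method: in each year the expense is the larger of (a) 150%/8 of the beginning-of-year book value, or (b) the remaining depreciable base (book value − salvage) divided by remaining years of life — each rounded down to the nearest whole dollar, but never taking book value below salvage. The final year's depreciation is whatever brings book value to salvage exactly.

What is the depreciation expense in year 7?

$11,361

Depreciable base = $120,795 − $7,200 = $113,595.
Year 1: DB = ⌊$120,795 × 150%/8⌋ = $22,649; SL = ⌊$113,595/8⌋ = $14,199 → take DB $22,649. Book value $98,146.
Year 2: DB = ⌊$98,146 × 150%/8⌋ = $18,402; SL = ⌊$90,946/7⌋ = $12,992 → take DB $18,402. Book value $79,744.
Year 3: DB = ⌊$79,744 × 150%/8⌋ = $14,952; SL = ⌊$72,544/6⌋ = $12,090 → take DB $14,952. Book value $64,792.
Year 4: DB = ⌊$64,792 × 150%/8⌋ = $12,148; SL = ⌊$57,592/5⌋ = $11,518 → take DB $12,148. Book value $52,644.
Year 5: DB = ⌊$52,644 × 150%/8⌋ = $9,870; SL = ⌊$45,444/4⌋ = $11,361 → take SL $11,361. Book value $41,283.
Year 6: DB = ⌊$41,283 × 150%/8⌋ = $7,740; SL = ⌊$34,083/3⌋ = $11,361 → take SL $11,361. Book value $29,922.
Year 7: DB = ⌊$29,922 × 150%/8⌋ = $5,610; SL = ⌊$22,722/2⌋ = $11,361 → take SL $11,361. Book value $18,561.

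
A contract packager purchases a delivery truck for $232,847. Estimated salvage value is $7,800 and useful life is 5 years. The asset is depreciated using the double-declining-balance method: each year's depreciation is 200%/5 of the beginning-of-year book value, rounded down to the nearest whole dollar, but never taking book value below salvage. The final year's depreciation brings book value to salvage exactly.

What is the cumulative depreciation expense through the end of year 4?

$202,669

Depreciable base = $232,847 − $7,800 = $225,047.
Year 1: ⌊$232,847 × 200%/5⌋ = $93,138. Book value $139,709.
Year 2: ⌊$139,709 × 200%/5⌋ = $55,883. Book value $83,826.
Year 3: ⌊$83,826 × 200%/5⌋ = $33,530. Book value $50,296.
Year 4: ⌊$50,296 × 200%/5⌋ = $20,118. Book value $30,178.
Accumulated through year 4 = $232,847 − $30,178 = $202,669.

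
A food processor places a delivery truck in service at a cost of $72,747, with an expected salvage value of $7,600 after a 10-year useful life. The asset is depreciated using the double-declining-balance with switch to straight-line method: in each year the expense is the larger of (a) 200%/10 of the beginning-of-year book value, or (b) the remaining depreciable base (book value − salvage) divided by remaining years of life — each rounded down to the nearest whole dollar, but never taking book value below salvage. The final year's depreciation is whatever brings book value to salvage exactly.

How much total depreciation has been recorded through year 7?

$57,489

Depreciable base = $72,747 − $7,600 = $65,147.
Year 1: DB = ⌊$72,747 × 200%/10⌋ = $14,549; SL = ⌊$65,147/10⌋ = $6,514 → take DB $14,549. Book value $58,198.
Year 2: DB = ⌊$58,198 × 200%/10⌋ = $11,639; SL = ⌊$50,598/9⌋ = $5,622 → take DB $11,639. Book value $46,559.
Year 3: DB = ⌊$46,559 × 200%/10⌋ = $9,311; SL = ⌊$38,959/8⌋ = $4,869 → take DB $9,311. Book value $37,248.
Year 4: DB = ⌊$37,248 × 200%/10⌋ = $7,449; SL = ⌊$29,648/7⌋ = $4,235 → take DB $7,449. Book value $29,799.
Year 5: DB = ⌊$29,799 × 200%/10⌋ = $5,959; SL = ⌊$22,199/6⌋ = $3,699 → take DB $5,959. Book value $23,840.
Year 6: DB = ⌊$23,840 × 200%/10⌋ = $4,768; SL = ⌊$16,240/5⌋ = $3,248 → take DB $4,768. Book value $19,072.
Year 7: DB = ⌊$19,072 × 200%/10⌋ = $3,814; SL = ⌊$11,472/4⌋ = $2,868 → take DB $3,814. Book value $15,258.
Accumulated through year 7 = $72,747 − $15,258 = $57,489.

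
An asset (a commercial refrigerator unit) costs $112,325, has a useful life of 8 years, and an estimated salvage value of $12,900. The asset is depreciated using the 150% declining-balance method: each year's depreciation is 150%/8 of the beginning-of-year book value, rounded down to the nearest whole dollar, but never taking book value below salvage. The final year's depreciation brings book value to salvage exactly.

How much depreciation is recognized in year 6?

$7,458

Depreciable base = $112,325 − $12,900 = $99,425.
Year 1: ⌊$112,325 × 150%/8⌋ = $21,060. Book value $91,265.
Year 2: ⌊$91,265 × 150%/8⌋ = $17,112. Book value $74,153.
Year 3: ⌊$74,153 × 150%/8⌋ = $13,903. Book value $60,250.
Year 4: ⌊$60,250 × 150%/8⌋ = $11,296. Book value $48,954.
Year 5: ⌊$48,954 × 150%/8⌋ = $9,178. Book value $39,776.
Year 6: ⌊$39,776 × 150%/8⌋ = $7,458. Book value $32,318.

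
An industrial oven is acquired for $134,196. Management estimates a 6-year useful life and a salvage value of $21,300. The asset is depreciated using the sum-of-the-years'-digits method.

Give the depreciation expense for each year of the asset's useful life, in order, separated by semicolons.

Depreciable base = $134,196 − $21,300 = $112,896.
Sum of the years' digits = 6+5+4+3+2+1 = 21.
Year 1: $112,896 × 6/21 = $32,256. Book value $101,940.
Year 2: $112,896 × 5/21 = $26,880. Book value $75,060.
Year 3: $112,896 × 4/21 = $21,504. Book value $53,556.
Year 4: $112,896 × 3/21 = $16,128. Book value $37,428.
Year 5: $112,896 × 2/21 = $10,752. Book value $26,676.
Year 6: $112,896 × 1/21 = $5,376. Book value $21,300.

$32,256; $26,880; $21,504; $16,128; $10,752; $5,376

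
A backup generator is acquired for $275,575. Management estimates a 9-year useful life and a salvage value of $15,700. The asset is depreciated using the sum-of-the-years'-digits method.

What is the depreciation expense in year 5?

Depreciable base = $275,575 − $15,700 = $259,875.
Sum of the years' digits = 9+8+7+6+5+4+3+2+1 = 45.
Year 1: $259,875 × 9/45 = $51,975. Book value $223,600.
Year 2: $259,875 × 8/45 = $46,200. Book value $177,400.
Year 3: $259,875 × 7/45 = $40,425. Book value $136,975.
Year 4: $259,875 × 6/45 = $34,650. Book value $102,325.
Year 5: $259,875 × 5/45 = $28,875. Book value $73,450.

$28,875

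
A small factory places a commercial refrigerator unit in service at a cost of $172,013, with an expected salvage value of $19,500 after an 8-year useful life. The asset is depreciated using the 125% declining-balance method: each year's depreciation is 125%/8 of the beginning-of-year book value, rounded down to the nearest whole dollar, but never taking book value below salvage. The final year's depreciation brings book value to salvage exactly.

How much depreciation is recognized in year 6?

Depreciable base = $172,013 − $19,500 = $152,513.
Year 1: ⌊$172,013 × 125%/8⌋ = $26,877. Book value $145,136.
Year 2: ⌊$145,136 × 125%/8⌋ = $22,677. Book value $122,459.
Year 3: ⌊$122,459 × 125%/8⌋ = $19,134. Book value $103,325.
Year 4: ⌊$103,325 × 125%/8⌋ = $16,144. Book value $87,181.
Year 5: ⌊$87,181 × 125%/8⌋ = $13,622. Book value $73,559.
Year 6: ⌊$73,559 × 125%/8⌋ = $11,493. Book value $62,066.

$11,493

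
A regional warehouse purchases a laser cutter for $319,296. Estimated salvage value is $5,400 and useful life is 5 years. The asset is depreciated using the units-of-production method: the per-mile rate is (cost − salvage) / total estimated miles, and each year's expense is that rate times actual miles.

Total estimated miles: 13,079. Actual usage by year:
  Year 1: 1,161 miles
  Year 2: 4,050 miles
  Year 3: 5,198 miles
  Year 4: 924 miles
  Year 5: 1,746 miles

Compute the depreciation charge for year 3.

Depreciable base = $319,296 − $5,400 = $313,896.
Rate = $313,896 / 13,079 miles = $24 per mile.
Year 1: 1,161 × $24 = $27,864. Book value $291,432.
Year 2: 4,050 × $24 = $97,200. Book value $194,232.
Year 3: 5,198 × $24 = $124,752. Book value $69,480.

$124,752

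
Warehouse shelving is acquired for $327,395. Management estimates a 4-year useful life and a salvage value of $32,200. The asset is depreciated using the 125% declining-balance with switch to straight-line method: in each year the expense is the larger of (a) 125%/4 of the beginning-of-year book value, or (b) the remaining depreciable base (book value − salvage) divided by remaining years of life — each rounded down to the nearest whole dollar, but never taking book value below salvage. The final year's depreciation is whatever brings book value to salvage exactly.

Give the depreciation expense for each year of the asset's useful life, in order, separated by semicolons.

$102,310; $70,339; $61,273; $61,273

Depreciable base = $327,395 − $32,200 = $295,195.
Year 1: DB = ⌊$327,395 × 125%/4⌋ = $102,310; SL = ⌊$295,195/4⌋ = $73,798 → take DB $102,310. Book value $225,085.
Year 2: DB = ⌊$225,085 × 125%/4⌋ = $70,339; SL = ⌊$192,885/3⌋ = $64,295 → take DB $70,339. Book value $154,746.
Year 3: DB = ⌊$154,746 × 125%/4⌋ = $48,358; SL = ⌊$122,546/2⌋ = $61,273 → take SL $61,273. Book value $93,473.
Year 4 (final): $93,473 − $32,200 = $61,273. Book value $32,200.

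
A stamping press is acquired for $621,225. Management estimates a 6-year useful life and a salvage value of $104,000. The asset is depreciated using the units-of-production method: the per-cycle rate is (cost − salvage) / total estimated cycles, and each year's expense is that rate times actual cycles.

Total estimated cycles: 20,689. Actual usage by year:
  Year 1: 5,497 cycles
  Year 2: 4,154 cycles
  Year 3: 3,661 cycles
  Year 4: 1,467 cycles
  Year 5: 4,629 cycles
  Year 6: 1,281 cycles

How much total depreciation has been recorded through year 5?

Depreciable base = $621,225 − $104,000 = $517,225.
Rate = $517,225 / 20,689 cycles = $25 per cycle.
Year 1: 5,497 × $25 = $137,425. Book value $483,800.
Year 2: 4,154 × $25 = $103,850. Book value $379,950.
Year 3: 3,661 × $25 = $91,525. Book value $288,425.
Year 4: 1,467 × $25 = $36,675. Book value $251,750.
Year 5: 4,629 × $25 = $115,725. Book value $136,025.
Accumulated through year 5 = $621,225 − $136,025 = $485,200.

$485,200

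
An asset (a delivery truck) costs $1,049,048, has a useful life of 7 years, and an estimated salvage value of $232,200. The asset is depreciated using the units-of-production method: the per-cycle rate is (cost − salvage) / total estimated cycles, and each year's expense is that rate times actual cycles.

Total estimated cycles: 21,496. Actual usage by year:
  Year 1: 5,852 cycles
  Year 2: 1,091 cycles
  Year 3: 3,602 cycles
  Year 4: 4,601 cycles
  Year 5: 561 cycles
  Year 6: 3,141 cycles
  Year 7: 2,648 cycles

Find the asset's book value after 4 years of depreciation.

Depreciable base = $1,049,048 − $232,200 = $816,848.
Rate = $816,848 / 21,496 cycles = $38 per cycle.
Year 1: 5,852 × $38 = $222,376. Book value $826,672.
Year 2: 1,091 × $38 = $41,458. Book value $785,214.
Year 3: 3,602 × $38 = $136,876. Book value $648,338.
Year 4: 4,601 × $38 = $174,838. Book value $473,500.

$473,500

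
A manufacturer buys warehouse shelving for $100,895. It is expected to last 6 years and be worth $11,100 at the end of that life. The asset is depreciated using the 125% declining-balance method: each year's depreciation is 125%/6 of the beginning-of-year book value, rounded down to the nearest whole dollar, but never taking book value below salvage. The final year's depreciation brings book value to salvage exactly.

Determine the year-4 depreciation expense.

Depreciable base = $100,895 − $11,100 = $89,795.
Year 1: ⌊$100,895 × 125%/6⌋ = $21,019. Book value $79,876.
Year 2: ⌊$79,876 × 125%/6⌋ = $16,640. Book value $63,236.
Year 3: ⌊$63,236 × 125%/6⌋ = $13,174. Book value $50,062.
Year 4: ⌊$50,062 × 125%/6⌋ = $10,429. Book value $39,633.

$10,429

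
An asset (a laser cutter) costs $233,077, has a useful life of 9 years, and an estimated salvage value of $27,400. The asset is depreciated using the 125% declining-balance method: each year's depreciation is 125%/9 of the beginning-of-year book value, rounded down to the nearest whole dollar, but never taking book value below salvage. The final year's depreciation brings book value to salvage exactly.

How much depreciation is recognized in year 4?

$20,670

Depreciable base = $233,077 − $27,400 = $205,677.
Year 1: ⌊$233,077 × 125%/9⌋ = $32,371. Book value $200,706.
Year 2: ⌊$200,706 × 125%/9⌋ = $27,875. Book value $172,831.
Year 3: ⌊$172,831 × 125%/9⌋ = $24,004. Book value $148,827.
Year 4: ⌊$148,827 × 125%/9⌋ = $20,670. Book value $128,157.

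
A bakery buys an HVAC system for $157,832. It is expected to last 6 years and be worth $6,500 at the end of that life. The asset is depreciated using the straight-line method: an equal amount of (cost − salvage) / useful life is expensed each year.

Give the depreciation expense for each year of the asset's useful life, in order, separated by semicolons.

$25,222; $25,222; $25,222; $25,222; $25,222; $25,222

Depreciable base = $157,832 − $6,500 = $151,332.
Annual expense = $151,332 / 6 = $25,222.
End of year 1: book value $132,610.
End of year 2: book value $107,388.
End of year 3: book value $82,166.
End of year 4: book value $56,944.
End of year 5: book value $31,722.
End of year 6: book value $6,500.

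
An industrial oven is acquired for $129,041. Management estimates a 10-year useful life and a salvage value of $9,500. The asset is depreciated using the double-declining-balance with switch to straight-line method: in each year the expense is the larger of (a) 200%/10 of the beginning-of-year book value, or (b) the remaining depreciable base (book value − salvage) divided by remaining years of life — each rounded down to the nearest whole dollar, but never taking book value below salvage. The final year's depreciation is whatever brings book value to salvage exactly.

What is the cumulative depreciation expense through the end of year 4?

Depreciable base = $129,041 − $9,500 = $119,541.
Year 1: DB = ⌊$129,041 × 200%/10⌋ = $25,808; SL = ⌊$119,541/10⌋ = $11,954 → take DB $25,808. Book value $103,233.
Year 2: DB = ⌊$103,233 × 200%/10⌋ = $20,646; SL = ⌊$93,733/9⌋ = $10,414 → take DB $20,646. Book value $82,587.
Year 3: DB = ⌊$82,587 × 200%/10⌋ = $16,517; SL = ⌊$73,087/8⌋ = $9,135 → take DB $16,517. Book value $66,070.
Year 4: DB = ⌊$66,070 × 200%/10⌋ = $13,214; SL = ⌊$56,570/7⌋ = $8,081 → take DB $13,214. Book value $52,856.
Accumulated through year 4 = $129,041 − $52,856 = $76,185.

$76,185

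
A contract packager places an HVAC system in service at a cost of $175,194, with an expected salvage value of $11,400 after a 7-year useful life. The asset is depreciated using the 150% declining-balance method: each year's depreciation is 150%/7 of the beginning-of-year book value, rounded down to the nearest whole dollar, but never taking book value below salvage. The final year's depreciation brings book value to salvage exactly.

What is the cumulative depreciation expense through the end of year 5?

$122,731

Depreciable base = $175,194 − $11,400 = $163,794.
Year 1: ⌊$175,194 × 150%/7⌋ = $37,541. Book value $137,653.
Year 2: ⌊$137,653 × 150%/7⌋ = $29,497. Book value $108,156.
Year 3: ⌊$108,156 × 150%/7⌋ = $23,176. Book value $84,980.
Year 4: ⌊$84,980 × 150%/7⌋ = $18,210. Book value $66,770.
Year 5: ⌊$66,770 × 150%/7⌋ = $14,307. Book value $52,463.
Accumulated through year 5 = $175,194 − $52,463 = $122,731.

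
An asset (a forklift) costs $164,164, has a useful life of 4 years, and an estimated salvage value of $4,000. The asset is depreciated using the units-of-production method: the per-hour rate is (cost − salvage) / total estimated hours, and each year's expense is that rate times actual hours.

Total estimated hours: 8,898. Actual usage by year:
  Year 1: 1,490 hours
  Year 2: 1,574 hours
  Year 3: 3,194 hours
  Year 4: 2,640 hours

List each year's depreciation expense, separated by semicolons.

$26,820; $28,332; $57,492; $47,520

Depreciable base = $164,164 − $4,000 = $160,164.
Rate = $160,164 / 8,898 hours = $18 per hour.
Year 1: 1,490 × $18 = $26,820. Book value $137,344.
Year 2: 1,574 × $18 = $28,332. Book value $109,012.
Year 3: 3,194 × $18 = $57,492. Book value $51,520.
Year 4: 2,640 × $18 = $47,520. Book value $4,000.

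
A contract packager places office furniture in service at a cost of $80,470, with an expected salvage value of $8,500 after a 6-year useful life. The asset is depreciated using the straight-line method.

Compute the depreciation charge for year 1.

Depreciable base = $80,470 − $8,500 = $71,970.
Annual expense = $71,970 / 6 = $11,995.

$11,995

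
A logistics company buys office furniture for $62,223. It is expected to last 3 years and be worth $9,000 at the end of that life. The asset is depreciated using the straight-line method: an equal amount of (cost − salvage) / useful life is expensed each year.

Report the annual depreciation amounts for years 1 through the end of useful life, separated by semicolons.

$17,741; $17,741; $17,741

Depreciable base = $62,223 − $9,000 = $53,223.
Annual expense = $53,223 / 3 = $17,741.
End of year 1: book value $44,482.
End of year 2: book value $26,741.
End of year 3: book value $9,000.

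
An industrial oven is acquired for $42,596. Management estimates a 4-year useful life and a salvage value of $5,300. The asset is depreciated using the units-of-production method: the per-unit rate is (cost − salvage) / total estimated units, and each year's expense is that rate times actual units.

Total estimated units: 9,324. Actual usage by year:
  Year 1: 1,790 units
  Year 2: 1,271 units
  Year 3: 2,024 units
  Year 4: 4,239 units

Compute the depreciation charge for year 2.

$5,084

Depreciable base = $42,596 − $5,300 = $37,296.
Rate = $37,296 / 9,324 units = $4 per unit.
Year 1: 1,790 × $4 = $7,160. Book value $35,436.
Year 2: 1,271 × $4 = $5,084. Book value $30,352.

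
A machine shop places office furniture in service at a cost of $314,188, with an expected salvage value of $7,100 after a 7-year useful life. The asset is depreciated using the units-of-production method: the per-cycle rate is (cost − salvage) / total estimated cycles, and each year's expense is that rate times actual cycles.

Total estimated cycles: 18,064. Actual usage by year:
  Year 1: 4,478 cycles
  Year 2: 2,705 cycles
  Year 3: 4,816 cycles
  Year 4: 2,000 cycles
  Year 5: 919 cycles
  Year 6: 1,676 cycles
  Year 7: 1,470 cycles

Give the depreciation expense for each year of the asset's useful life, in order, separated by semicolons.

$76,126; $45,985; $81,872; $34,000; $15,623; $28,492; $24,990

Depreciable base = $314,188 − $7,100 = $307,088.
Rate = $307,088 / 18,064 cycles = $17 per cycle.
Year 1: 4,478 × $17 = $76,126. Book value $238,062.
Year 2: 2,705 × $17 = $45,985. Book value $192,077.
Year 3: 4,816 × $17 = $81,872. Book value $110,205.
Year 4: 2,000 × $17 = $34,000. Book value $76,205.
Year 5: 919 × $17 = $15,623. Book value $60,582.
Year 6: 1,676 × $17 = $28,492. Book value $32,090.
Year 7: 1,470 × $17 = $24,990. Book value $7,100.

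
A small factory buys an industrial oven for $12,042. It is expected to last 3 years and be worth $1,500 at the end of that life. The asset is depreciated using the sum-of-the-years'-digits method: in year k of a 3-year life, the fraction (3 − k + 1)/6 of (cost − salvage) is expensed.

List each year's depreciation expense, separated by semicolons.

Depreciable base = $12,042 − $1,500 = $10,542.
Sum of the years' digits = 3+2+1 = 6.
Year 1: $10,542 × 3/6 = $5,271. Book value $6,771.
Year 2: $10,542 × 2/6 = $3,514. Book value $3,257.
Year 3: $10,542 × 1/6 = $1,757. Book value $1,500.

$5,271; $3,514; $1,757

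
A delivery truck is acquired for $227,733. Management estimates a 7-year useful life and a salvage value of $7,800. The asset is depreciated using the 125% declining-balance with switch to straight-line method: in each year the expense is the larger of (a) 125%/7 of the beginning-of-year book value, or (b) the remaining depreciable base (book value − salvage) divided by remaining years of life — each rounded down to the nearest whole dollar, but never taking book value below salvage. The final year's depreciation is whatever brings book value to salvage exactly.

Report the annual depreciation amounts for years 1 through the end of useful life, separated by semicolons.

$40,666; $33,404; $29,172; $29,172; $29,173; $29,173; $29,173

Depreciable base = $227,733 − $7,800 = $219,933.
Year 1: DB = ⌊$227,733 × 125%/7⌋ = $40,666; SL = ⌊$219,933/7⌋ = $31,419 → take DB $40,666. Book value $187,067.
Year 2: DB = ⌊$187,067 × 125%/7⌋ = $33,404; SL = ⌊$179,267/6⌋ = $29,877 → take DB $33,404. Book value $153,663.
Year 3: DB = ⌊$153,663 × 125%/7⌋ = $27,439; SL = ⌊$145,863/5⌋ = $29,172 → take SL $29,172. Book value $124,491.
Year 4: DB = ⌊$124,491 × 125%/7⌋ = $22,230; SL = ⌊$116,691/4⌋ = $29,172 → take SL $29,172. Book value $95,319.
Year 5: DB = ⌊$95,319 × 125%/7⌋ = $17,021; SL = ⌊$87,519/3⌋ = $29,173 → take SL $29,173. Book value $66,146.
Year 6: DB = ⌊$66,146 × 125%/7⌋ = $11,811; SL = ⌊$58,346/2⌋ = $29,173 → take SL $29,173. Book value $36,973.
Year 7 (final): $36,973 − $7,800 = $29,173. Book value $7,800.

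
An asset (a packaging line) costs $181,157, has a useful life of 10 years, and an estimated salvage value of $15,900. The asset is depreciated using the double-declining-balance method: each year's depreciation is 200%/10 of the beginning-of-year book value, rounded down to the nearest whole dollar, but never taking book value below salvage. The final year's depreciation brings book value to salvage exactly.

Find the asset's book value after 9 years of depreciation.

$24,316

Depreciable base = $181,157 − $15,900 = $165,257.
Year 1: ⌊$181,157 × 200%/10⌋ = $36,231. Book value $144,926.
Year 2: ⌊$144,926 × 200%/10⌋ = $28,985. Book value $115,941.
Year 3: ⌊$115,941 × 200%/10⌋ = $23,188. Book value $92,753.
Year 4: ⌊$92,753 × 200%/10⌋ = $18,550. Book value $74,203.
Year 5: ⌊$74,203 × 200%/10⌋ = $14,840. Book value $59,363.
Year 6: ⌊$59,363 × 200%/10⌋ = $11,872. Book value $47,491.
Year 7: ⌊$47,491 × 200%/10⌋ = $9,498. Book value $37,993.
Year 8: ⌊$37,993 × 200%/10⌋ = $7,598. Book value $30,395.
Year 9: ⌊$30,395 × 200%/10⌋ = $6,079. Book value $24,316.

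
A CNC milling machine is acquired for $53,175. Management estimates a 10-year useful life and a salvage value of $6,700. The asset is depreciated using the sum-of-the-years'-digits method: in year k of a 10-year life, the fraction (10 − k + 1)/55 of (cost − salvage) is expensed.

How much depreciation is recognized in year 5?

Depreciable base = $53,175 − $6,700 = $46,475.
Sum of the years' digits = 10+9+8+7+6+5+4+3+2+1 = 55.
Year 1: $46,475 × 10/55 = $8,450. Book value $44,725.
Year 2: $46,475 × 9/55 = $7,605. Book value $37,120.
Year 3: $46,475 × 8/55 = $6,760. Book value $30,360.
Year 4: $46,475 × 7/55 = $5,915. Book value $24,445.
Year 5: $46,475 × 6/55 = $5,070. Book value $19,375.

$5,070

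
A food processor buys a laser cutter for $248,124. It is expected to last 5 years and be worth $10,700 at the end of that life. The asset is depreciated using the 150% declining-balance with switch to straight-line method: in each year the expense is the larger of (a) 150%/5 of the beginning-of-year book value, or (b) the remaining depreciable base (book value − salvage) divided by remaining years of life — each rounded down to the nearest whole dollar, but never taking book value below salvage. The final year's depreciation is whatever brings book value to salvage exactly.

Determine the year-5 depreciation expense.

$36,961

Depreciable base = $248,124 − $10,700 = $237,424.
Year 1: DB = ⌊$248,124 × 150%/5⌋ = $74,437; SL = ⌊$237,424/5⌋ = $47,484 → take DB $74,437. Book value $173,687.
Year 2: DB = ⌊$173,687 × 150%/5⌋ = $52,106; SL = ⌊$162,987/4⌋ = $40,746 → take DB $52,106. Book value $121,581.
Year 3: DB = ⌊$121,581 × 150%/5⌋ = $36,474; SL = ⌊$110,881/3⌋ = $36,960 → take SL $36,960. Book value $84,621.
Year 4: DB = ⌊$84,621 × 150%/5⌋ = $25,386; SL = ⌊$73,921/2⌋ = $36,960 → take SL $36,960. Book value $47,661.
Year 5 (final): $47,661 − $10,700 = $36,961. Book value $10,700.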